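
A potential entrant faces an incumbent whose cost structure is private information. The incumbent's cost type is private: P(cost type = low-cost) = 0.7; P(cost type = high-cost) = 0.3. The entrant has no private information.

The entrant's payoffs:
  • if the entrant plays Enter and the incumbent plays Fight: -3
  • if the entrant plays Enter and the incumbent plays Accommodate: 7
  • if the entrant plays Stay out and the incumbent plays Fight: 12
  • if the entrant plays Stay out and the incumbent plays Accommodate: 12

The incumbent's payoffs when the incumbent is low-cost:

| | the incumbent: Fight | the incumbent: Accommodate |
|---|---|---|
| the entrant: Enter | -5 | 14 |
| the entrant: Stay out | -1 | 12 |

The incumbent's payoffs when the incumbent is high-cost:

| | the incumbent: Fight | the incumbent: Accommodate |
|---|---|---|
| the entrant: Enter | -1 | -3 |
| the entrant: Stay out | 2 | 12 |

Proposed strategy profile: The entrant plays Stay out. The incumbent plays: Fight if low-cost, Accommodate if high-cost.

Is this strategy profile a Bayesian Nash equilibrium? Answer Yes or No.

No

A profile is a BNE iff every type of every player is best-responding given beliefs about the other side.
The entrant plays Stay out: E[Stay out] = 0.7·(12) + 0.3·(12) = 12; E[Enter] = 0. Best-responding. ✓
The incumbent (cost type low-cost), facing Stay out: Fight gives -1, Accommodate gives 12. Proposed Fight is not best — profitable deviation exists. ✗
The incumbent (cost type high-cost), facing Stay out: Fight gives 2, Accommodate gives 12. Proposed Accommodate is best. ✓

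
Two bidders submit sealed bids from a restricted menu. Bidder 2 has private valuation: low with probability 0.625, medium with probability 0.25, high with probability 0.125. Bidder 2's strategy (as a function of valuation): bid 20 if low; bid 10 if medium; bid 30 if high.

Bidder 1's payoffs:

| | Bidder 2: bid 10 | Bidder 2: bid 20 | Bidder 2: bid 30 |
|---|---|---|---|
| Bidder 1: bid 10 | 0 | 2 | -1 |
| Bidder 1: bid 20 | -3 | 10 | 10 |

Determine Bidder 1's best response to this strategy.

bid 20

Compute Bidder 1's expected payoff for each action, taking the expectation over Bidder 2's type.
E[bid 10] = 0.625·(2) + 0.25·(0) + 0.125·(-1) = 1.125
E[bid 20] = 0.625·(10) + 0.25·(-3) + 0.125·(10) = 6.75
Best response: bid 20 (6.75 is the largest).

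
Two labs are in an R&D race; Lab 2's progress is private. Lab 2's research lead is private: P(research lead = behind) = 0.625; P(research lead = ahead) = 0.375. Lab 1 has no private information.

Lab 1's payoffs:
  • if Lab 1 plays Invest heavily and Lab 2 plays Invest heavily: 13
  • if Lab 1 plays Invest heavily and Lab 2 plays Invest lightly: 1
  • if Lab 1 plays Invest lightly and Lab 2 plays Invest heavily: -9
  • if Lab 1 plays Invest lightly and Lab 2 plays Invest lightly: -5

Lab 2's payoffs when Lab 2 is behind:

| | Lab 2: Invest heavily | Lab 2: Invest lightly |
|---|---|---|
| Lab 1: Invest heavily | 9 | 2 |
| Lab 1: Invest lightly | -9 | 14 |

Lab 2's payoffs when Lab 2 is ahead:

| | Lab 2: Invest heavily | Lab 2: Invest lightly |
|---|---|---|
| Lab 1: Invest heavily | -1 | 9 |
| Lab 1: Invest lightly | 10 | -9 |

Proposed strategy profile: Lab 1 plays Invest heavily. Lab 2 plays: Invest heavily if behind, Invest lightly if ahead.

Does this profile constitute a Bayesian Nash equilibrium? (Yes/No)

Yes

A profile is a BNE iff every type of every player is best-responding given beliefs about the other side.
Lab 1 plays Invest heavily: E[Invest heavily] = 0.625·(13) + 0.375·(1) = 8.5; E[Invest lightly] = -7.5. Best-responding. ✓
Lab 2 (research lead behind), facing Invest heavily: Invest heavily gives 9, Invest lightly gives 2. Proposed Invest heavily is best. ✓
Lab 2 (research lead ahead), facing Invest heavily: Invest heavily gives -1, Invest lightly gives 9. Proposed Invest lightly is best. ✓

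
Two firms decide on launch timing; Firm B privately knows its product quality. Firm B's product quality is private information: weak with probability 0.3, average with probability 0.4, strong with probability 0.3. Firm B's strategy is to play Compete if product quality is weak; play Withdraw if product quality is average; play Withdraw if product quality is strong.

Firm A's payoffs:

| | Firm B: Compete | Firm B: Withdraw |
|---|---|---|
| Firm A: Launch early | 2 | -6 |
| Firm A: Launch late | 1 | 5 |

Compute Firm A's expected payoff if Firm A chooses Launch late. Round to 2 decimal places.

3.80

Take the expectation over Firm B's product quality, weighting each type's action by its prior probability.
E[Launch late] = 0.3·1 + 0.4·5 + 0.3·5 = 0.3 + 2 + 1.5 = 3.8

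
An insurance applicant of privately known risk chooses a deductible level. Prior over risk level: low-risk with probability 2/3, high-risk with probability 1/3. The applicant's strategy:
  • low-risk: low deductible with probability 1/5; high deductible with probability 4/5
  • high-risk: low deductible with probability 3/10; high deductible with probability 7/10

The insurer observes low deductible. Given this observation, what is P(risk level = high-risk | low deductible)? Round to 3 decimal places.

0.429

P(low deductible) = (2/3)·(1/5) + (1/3)·(3/10) = 7/30
P(high-risk | low deductible) = ((1/3)·(3/10)) / (7/30) = (1/10) / (7/30) = 3/7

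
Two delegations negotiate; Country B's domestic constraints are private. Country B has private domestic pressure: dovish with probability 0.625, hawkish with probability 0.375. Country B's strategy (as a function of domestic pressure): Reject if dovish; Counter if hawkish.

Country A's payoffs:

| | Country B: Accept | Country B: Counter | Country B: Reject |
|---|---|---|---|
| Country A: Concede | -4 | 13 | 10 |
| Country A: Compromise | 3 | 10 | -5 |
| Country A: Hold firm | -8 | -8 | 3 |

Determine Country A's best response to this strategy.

Concede

E[Concede] = 0.625·(10) + 0.375·(13) = 11.125
E[Compromise] = 0.625·(-5) + 0.375·(10) = 0.625
E[Hold firm] = 0.625·(3) + 0.375·(-8) = -1.125
Best response: Concede (11.125 is the largest).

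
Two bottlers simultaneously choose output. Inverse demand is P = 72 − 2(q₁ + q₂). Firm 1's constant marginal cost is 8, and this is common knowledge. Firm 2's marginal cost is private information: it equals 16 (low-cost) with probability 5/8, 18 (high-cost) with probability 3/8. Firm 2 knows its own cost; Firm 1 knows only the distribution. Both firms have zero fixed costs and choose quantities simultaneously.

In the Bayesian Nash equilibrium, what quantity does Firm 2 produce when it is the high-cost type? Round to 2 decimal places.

Firm 2 with cost c maximizes (72 − 2(q₁+q₂) − c)·q₂, giving q₂(c) = (72 − c − 2q₁)/4.
E[c₂] = 5/8·16 + 3/8·18 = 16.75
Firm 1's FOC against E[q₂] yields q₁ = (72 − 2·8 + E[c₂])/6 = (72 − 16 + 16.75)/6 = 12.125.
q₂(high-cost) = (72 − 18 − 2·12.125)/4 = 7.4375.

7.44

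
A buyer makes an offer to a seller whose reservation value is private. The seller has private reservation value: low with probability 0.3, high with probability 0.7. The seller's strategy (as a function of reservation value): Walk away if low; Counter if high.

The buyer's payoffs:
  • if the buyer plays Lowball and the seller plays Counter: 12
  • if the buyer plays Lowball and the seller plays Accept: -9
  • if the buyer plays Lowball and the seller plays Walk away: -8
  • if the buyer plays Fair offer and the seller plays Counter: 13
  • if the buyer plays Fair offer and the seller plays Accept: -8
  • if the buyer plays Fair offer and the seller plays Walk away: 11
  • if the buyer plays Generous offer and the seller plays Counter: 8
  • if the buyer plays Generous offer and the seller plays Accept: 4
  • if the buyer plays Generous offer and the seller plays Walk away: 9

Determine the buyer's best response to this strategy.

E[Lowball] = 0.3·(-8) + 0.7·(12) = 6
E[Fair offer] = 0.3·(11) + 0.7·(13) = 12.4
E[Generous offer] = 0.3·(9) + 0.7·(8) = 8.3
Best response: Fair offer (12.4 is the largest).

Fair offer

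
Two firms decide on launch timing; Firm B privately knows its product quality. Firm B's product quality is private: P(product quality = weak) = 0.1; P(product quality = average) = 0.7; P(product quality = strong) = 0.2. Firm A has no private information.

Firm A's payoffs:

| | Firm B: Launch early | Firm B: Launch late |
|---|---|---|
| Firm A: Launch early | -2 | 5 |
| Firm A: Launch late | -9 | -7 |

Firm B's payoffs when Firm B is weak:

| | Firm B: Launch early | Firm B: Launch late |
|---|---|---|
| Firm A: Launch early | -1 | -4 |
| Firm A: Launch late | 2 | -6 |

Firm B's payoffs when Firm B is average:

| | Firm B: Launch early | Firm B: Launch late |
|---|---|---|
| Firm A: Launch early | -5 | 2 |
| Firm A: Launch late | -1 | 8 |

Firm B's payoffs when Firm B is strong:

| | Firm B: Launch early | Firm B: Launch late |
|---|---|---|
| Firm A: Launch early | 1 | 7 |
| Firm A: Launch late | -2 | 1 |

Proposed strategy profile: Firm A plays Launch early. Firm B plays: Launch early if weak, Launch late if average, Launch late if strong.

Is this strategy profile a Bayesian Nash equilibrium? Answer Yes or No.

Firm A plays Launch early: E[Launch early] = 0.1·(-2) + 0.7·(5) + 0.2·(5) = 4.3; E[Launch late] = -7.2. Best-responding. ✓
Firm B (product quality weak), facing Launch early: Launch early gives -1, Launch late gives -4. Proposed Launch early is best. ✓
Firm B (product quality average), facing Launch early: Launch early gives -5, Launch late gives 2. Proposed Launch late is best. ✓
Firm B (product quality strong), facing Launch early: Launch early gives 1, Launch late gives 7. Proposed Launch late is best. ✓

Yes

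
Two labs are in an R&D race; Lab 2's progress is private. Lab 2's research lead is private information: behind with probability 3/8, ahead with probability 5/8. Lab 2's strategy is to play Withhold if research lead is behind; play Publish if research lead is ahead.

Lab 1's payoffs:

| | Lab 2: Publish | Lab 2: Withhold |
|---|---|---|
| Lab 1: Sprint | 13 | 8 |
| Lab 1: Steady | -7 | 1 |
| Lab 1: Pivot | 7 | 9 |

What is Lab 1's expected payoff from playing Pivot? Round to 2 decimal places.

E[Pivot] = 3/8·9 + 5/8·7 = 27/8 + 35/8 = 31/4

7.75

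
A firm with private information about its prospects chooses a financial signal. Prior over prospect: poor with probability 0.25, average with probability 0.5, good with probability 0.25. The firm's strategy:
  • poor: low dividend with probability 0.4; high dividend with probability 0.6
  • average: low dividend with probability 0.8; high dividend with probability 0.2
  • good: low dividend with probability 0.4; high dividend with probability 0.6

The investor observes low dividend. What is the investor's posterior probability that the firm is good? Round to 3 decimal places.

0.167

P(low dividend) = 0.25·0.4 + 0.5·0.8 + 0.25·0.4 = 0.6
P(good | low dividend) = (0.25·0.4) / 0.6 = 0.1 / 0.6 = 0.166667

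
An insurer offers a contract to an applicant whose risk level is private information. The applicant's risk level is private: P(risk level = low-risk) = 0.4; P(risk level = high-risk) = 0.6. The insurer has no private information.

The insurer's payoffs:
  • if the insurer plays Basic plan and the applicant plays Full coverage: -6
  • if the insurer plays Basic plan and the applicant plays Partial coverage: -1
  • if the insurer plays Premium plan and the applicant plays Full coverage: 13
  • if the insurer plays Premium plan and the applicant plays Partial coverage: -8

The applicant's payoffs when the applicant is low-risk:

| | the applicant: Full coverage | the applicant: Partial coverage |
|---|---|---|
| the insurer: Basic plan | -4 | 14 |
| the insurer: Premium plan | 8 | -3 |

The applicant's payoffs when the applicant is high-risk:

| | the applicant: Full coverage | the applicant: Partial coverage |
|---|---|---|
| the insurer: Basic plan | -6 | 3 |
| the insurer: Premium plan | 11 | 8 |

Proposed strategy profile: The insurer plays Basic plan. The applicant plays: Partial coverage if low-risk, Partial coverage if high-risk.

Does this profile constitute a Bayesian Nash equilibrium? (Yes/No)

Yes

A profile is a BNE iff every type of every player is best-responding given beliefs about the other side.
The insurer plays Basic plan: E[Basic plan] = 0.4·(-1) + 0.6·(-1) = -1; E[Premium plan] = -8. Best-responding. ✓
The applicant (risk level low-risk), facing Basic plan: Full coverage gives -4, Partial coverage gives 14. Proposed Partial coverage is best. ✓
The applicant (risk level high-risk), facing Basic plan: Full coverage gives -6, Partial coverage gives 3. Proposed Partial coverage is best. ✓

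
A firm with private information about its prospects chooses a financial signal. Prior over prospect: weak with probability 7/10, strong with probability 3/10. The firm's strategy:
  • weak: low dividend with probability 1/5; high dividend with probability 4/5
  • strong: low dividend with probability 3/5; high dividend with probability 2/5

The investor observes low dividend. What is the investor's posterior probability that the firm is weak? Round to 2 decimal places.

0.44

P(low dividend) = (7/10)·(1/5) + (3/10)·(3/5) = 8/25
P(weak | low dividend) = ((7/10)·(1/5)) / (8/25) = (7/50) / (8/25) = 7/16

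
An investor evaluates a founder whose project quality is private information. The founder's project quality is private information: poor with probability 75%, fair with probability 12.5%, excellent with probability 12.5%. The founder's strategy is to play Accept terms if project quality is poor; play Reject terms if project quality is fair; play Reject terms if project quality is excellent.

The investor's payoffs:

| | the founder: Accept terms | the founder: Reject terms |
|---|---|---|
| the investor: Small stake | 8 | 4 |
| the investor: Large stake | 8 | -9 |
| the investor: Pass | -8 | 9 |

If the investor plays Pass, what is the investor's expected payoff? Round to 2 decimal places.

-3.75

E[Pass] = 0.75·(-8) + 0.125·9 + 0.125·9 = (-6) + 1.125 + 1.125 = -3.75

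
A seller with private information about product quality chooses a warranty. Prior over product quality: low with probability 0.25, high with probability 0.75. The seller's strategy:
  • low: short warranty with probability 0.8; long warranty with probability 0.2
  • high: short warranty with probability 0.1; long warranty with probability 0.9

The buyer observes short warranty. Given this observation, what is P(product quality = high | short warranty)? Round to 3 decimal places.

0.273

P(short warranty) = 0.25·0.8 + 0.75·0.1 = 0.275
P(high | short warranty) = (0.75·0.1) / 0.275 = 0.075 / 0.275 = 0.272727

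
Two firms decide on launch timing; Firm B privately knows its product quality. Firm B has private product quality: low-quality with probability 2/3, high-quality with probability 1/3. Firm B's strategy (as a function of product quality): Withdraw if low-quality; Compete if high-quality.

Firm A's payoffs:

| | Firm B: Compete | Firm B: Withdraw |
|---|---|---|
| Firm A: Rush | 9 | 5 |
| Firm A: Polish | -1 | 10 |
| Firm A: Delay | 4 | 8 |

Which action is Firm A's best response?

E[Rush] = 2/3·(5) + 1/3·(9) = 19/3
E[Polish] = 2/3·(10) + 1/3·(-1) = 19/3
E[Delay] = 2/3·(8) + 1/3·(4) = 20/3
Best response: Delay (20/3 is the largest).

Delay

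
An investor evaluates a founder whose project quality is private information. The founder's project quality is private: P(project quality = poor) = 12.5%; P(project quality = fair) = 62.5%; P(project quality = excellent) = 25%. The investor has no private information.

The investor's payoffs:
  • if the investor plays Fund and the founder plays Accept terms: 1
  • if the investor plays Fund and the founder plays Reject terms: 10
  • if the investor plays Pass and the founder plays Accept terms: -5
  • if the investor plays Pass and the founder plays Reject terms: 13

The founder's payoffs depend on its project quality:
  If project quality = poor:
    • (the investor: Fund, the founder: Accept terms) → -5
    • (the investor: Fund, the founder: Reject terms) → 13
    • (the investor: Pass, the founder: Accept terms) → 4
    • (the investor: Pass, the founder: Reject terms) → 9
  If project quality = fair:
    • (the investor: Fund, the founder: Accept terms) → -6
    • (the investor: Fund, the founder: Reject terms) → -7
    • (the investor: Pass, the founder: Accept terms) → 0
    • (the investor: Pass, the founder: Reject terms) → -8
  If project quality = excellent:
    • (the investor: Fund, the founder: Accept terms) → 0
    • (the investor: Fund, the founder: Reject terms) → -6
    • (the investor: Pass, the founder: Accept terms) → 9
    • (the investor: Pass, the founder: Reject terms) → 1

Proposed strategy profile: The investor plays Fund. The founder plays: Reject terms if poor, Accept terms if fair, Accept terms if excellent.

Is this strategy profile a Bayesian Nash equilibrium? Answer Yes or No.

The investor plays Fund: E[Fund] = 0.125·(10) + 0.625·(1) + 0.25·(1) = 2.125; E[Pass] = -2.75. Best-responding. ✓
The founder (project quality poor), facing Fund: Accept terms gives -5, Reject terms gives 13. Proposed Reject terms is best. ✓
The founder (project quality fair), facing Fund: Accept terms gives -6, Reject terms gives -7. Proposed Accept terms is best. ✓
The founder (project quality excellent), facing Fund: Accept terms gives 0, Reject terms gives -6. Proposed Accept terms is best. ✓

Yes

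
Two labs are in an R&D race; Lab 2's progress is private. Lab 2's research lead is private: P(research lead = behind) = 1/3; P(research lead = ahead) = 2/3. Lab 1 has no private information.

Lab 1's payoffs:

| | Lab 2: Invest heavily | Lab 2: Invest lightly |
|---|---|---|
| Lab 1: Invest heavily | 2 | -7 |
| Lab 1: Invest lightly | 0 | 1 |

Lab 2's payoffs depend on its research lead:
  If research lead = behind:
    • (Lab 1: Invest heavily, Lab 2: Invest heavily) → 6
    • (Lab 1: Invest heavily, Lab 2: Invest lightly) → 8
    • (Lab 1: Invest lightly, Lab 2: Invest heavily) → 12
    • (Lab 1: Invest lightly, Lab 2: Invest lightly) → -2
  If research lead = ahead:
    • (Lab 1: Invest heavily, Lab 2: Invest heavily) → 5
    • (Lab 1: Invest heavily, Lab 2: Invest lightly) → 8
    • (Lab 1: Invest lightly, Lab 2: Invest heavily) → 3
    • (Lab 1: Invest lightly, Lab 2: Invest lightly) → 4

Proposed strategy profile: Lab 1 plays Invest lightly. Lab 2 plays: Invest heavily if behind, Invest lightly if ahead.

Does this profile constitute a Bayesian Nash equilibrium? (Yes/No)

A profile is a BNE iff every type of every player is best-responding given beliefs about the other side.
Lab 1 plays Invest lightly: E[Invest lightly] = 1/3·(0) + 2/3·(1) = 2/3; E[Invest heavily] = -4. Best-responding. ✓
Lab 2 (research lead behind), facing Invest lightly: Invest heavily gives 12, Invest lightly gives -2. Proposed Invest heavily is best. ✓
Lab 2 (research lead ahead), facing Invest lightly: Invest heavily gives 3, Invest lightly gives 4. Proposed Invest lightly is best. ✓

Yes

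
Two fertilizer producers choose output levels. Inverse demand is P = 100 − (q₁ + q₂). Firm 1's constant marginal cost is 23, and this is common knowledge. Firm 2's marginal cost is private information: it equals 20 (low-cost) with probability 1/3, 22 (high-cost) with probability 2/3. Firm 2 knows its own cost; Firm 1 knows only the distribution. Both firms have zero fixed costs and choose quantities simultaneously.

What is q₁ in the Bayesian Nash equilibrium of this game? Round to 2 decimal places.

Type-c best response for Firm 2: q₂(c) = (100 − c)/2 − q₁/2.
Firm 1 maximizes expected profit; its first-order condition is 100 − 2q₁ − E[q₂] − 23 = 0.
Substituting E[q₂] and solving: E[c₂] = 21.3333, so q₁ = (100 − 2·23 + 21.3333)/3 = 25.1111.

25.11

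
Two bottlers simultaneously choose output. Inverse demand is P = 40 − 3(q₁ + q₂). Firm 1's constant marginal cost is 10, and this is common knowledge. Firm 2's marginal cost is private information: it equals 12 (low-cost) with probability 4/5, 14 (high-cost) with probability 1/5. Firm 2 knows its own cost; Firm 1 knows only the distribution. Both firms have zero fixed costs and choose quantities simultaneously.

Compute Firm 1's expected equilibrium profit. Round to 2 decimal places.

Type-c best response for Firm 2: q₂(c) = (40 − c)/6 − q₁/2.
Firm 1 maximizes expected profit; its first-order condition is 40 − 6q₁ − 3E[q₂] − 10 = 0.
Substituting E[q₂] and solving: E[c₂] = 12.4, so q₁ = (40 − 2·10 + 12.4)/9 = 3.6.
E[P] = 40 − 3·(q₁ + E[q₂]) = 20.8; Firm 1's expected profit = (E[P] − 10)·q₁ = (20.8 − 10)·3.6 = 38.88.

38.88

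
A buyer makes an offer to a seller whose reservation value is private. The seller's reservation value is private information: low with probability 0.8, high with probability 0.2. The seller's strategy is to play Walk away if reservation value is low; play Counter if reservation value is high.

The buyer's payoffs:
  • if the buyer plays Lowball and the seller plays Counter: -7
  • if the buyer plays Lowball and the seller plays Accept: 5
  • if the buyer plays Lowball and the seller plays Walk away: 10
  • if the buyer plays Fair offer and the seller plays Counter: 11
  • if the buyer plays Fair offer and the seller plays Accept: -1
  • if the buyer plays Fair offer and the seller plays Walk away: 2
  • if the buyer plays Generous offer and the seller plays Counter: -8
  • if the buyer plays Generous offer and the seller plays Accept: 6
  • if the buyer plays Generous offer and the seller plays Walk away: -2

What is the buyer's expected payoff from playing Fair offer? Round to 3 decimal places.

Take the expectation over the seller's reservation value, weighting each type's action by its prior probability.
E[Fair offer] = 0.8·2 + 0.2·11 = 1.6 + 2.2 = 3.8

3.800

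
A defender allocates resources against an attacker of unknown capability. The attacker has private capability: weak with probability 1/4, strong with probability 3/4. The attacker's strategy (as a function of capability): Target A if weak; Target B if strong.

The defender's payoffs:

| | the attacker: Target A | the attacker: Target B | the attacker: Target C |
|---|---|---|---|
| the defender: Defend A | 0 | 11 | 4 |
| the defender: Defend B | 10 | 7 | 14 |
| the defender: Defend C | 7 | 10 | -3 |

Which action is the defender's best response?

Defend C

E[Defend A] = 1/4·(0) + 3/4·(11) = 33/4
E[Defend B] = 1/4·(10) + 3/4·(7) = 31/4
E[Defend C] = 1/4·(7) + 3/4·(10) = 37/4
Best response: Defend C (37/4 is the largest).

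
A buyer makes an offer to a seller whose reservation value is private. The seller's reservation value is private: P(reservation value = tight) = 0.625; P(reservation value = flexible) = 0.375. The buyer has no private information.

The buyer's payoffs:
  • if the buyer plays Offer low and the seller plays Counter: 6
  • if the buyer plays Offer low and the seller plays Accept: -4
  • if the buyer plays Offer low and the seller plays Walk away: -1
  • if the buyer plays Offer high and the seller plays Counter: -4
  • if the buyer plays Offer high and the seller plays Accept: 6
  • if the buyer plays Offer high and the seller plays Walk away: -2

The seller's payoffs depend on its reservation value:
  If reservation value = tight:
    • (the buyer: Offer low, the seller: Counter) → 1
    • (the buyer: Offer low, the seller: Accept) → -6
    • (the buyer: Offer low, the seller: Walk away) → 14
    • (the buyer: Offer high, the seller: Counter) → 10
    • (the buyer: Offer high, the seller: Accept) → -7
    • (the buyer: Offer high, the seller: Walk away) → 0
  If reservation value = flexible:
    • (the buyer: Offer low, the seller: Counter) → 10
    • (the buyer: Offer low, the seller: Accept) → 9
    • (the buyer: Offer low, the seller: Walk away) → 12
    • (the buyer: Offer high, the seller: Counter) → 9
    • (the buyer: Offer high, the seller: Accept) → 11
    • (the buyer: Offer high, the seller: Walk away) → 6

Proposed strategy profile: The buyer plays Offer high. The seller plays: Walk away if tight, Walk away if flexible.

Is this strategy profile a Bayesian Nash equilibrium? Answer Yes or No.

The buyer plays Offer high: E[Offer high] = 0.625·(-2) + 0.375·(-2) = -2; E[Offer low] = -1. Not best-responding. ✗
The seller (reservation value tight), facing Offer high: Counter gives 10, Accept gives -7, Walk away gives 0. Proposed Walk away is not best — profitable deviation exists. ✗
The seller (reservation value flexible), facing Offer high: Counter gives 9, Accept gives 11, Walk away gives 6. Proposed Walk away is not best — profitable deviation exists. ✗

No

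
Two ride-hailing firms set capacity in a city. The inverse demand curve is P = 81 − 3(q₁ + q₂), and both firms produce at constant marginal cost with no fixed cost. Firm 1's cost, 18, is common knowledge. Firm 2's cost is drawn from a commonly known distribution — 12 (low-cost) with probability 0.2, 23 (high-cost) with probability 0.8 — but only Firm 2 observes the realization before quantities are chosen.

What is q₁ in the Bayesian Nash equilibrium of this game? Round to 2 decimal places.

7.31

Type-c best response for Firm 2: q₂(c) = (81 − c)/6 − q₁/2.
Firm 1 maximizes expected profit; its first-order condition is 81 − 6q₁ − 3E[q₂] − 18 = 0.
Substituting E[q₂] and solving: E[c₂] = 20.8, so q₁ = (81 − 2·18 + 20.8)/9 = 7.31111.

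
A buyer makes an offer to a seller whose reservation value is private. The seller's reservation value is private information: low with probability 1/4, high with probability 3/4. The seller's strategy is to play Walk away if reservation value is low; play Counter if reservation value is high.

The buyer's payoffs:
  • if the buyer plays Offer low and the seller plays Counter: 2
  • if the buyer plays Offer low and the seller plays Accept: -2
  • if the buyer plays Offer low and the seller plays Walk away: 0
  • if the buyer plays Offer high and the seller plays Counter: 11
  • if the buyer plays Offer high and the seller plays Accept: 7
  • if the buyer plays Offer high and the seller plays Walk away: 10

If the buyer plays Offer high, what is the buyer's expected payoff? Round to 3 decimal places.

Take the expectation over the seller's reservation value, weighting each type's action by its prior probability.
E[Offer high] = 1/4·10 + 3/4·11 = 5/2 + 33/4 = 43/4

10.750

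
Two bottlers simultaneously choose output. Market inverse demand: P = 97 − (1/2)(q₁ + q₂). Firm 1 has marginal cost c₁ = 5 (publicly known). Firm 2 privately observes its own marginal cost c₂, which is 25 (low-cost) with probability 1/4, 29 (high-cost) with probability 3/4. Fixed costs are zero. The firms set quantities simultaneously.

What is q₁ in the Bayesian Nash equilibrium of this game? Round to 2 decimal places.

76.67

Each type of Firm 2 best-responds to q₁; Firm 1 best-responds to the expected q₂ over Firm 2's types.
Firm 2 with cost c maximizes (97 − (1/2)(q₁+q₂) − c)·q₂, giving q₂(c) = (97 − c − (1/2)q₁).
E[c₂] = 1/4·25 + 3/4·29 = 28
Firm 1's FOC against E[q₂] yields q₁ = (97 − 2·5 + E[c₂])/(3/2) = (97 − 10 + 28)/(3/2) = 76.6667.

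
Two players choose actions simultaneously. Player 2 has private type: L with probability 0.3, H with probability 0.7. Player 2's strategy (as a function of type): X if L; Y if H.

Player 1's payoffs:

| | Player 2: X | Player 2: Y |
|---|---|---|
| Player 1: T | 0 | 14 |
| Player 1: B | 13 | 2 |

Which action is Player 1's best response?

T

E[T] = 0.3·(0) + 0.7·(14) = 9.8
E[B] = 0.3·(13) + 0.7·(2) = 5.3
Best response: T (9.8 is the largest).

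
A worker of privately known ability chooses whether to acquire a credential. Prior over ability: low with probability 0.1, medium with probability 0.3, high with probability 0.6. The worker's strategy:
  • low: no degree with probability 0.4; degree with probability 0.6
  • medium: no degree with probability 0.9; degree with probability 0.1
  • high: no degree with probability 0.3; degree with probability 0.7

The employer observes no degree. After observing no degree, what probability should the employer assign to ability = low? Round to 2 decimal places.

0.08

P(no degree) = 0.1·0.4 + 0.3·0.9 + 0.6·0.3 = 0.49
P(low | no degree) = (0.1·0.4) / 0.49 = 0.04 / 0.49 = 0.0816327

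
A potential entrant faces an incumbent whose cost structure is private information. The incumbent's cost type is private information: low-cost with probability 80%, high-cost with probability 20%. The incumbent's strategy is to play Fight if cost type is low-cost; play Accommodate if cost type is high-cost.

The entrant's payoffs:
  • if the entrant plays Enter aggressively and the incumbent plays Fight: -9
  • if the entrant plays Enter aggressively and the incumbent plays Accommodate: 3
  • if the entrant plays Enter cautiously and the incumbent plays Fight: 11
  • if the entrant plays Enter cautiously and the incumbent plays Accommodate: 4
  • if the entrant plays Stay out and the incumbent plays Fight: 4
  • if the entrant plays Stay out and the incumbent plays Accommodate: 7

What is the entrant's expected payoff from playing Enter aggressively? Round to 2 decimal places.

E[Enter aggressively] = 0.8·(-9) + 0.2·3 = (-7.2) + 0.6 = -6.6

-6.60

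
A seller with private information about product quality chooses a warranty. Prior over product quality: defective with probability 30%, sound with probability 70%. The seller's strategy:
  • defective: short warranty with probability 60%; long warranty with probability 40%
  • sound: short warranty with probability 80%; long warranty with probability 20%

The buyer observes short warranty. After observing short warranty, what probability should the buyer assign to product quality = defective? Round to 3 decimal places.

0.243

Apply Bayes' rule using the sender's strategy as the likelihood.
P(short warranty) = 0.3·0.6 + 0.7·0.8 = 0.74
P(defective | short warranty) = (0.3·0.6) / 0.74 = 0.18 / 0.74 = 0.243243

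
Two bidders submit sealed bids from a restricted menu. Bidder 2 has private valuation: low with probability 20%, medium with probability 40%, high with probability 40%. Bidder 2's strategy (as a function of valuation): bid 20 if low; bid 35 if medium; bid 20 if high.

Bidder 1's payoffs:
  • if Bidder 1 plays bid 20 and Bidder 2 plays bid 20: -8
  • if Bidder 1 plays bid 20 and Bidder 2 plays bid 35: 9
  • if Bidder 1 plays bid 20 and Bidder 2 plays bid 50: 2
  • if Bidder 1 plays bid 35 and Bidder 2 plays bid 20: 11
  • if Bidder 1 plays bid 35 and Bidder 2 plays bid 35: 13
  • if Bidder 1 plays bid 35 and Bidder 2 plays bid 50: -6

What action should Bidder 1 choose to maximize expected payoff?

bid 35

Compute Bidder 1's expected payoff for each action, taking the expectation over Bidder 2's type.
E[bid 20] = 0.2·(-8) + 0.4·(9) + 0.4·(-8) = -1.2
E[bid 35] = 0.2·(11) + 0.4·(13) + 0.4·(11) = 11.8
Best response: bid 35 (11.8 is the largest).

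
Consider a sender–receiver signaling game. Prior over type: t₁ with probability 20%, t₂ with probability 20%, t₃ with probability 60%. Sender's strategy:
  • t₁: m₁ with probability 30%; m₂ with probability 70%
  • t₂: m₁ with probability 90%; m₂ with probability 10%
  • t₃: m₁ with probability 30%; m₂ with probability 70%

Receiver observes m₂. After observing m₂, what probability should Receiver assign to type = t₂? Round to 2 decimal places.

Apply Bayes' rule using the sender's strategy as the likelihood.
P(m₂) = 0.2·0.7 + 0.2·0.1 + 0.6·0.7 = 0.58
P(t₂ | m₂) = (0.2·0.1) / 0.58 = 0.02 / 0.58 = 0.0344828

0.03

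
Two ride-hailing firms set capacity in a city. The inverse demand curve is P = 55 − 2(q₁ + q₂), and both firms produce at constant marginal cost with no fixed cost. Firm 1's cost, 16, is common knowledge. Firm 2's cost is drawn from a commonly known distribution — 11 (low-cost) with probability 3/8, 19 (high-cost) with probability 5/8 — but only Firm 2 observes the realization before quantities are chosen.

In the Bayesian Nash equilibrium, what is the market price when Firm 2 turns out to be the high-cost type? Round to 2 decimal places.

30.50

Firm 2 with cost c maximizes (55 − 2(q₁+q₂) − c)·q₂, giving q₂(c) = (55 − c − 2q₁)/4.
E[c₂] = 3/8·11 + 5/8·19 = 16
Firm 1's FOC against E[q₂] yields q₁ = (55 − 2·16 + E[c₂])/6 = (55 − 32 + 16)/6 = 6.5.
q₂(high-cost) = 5.75, so P = 55 − 2·(6.5 + 5.75) = 30.5.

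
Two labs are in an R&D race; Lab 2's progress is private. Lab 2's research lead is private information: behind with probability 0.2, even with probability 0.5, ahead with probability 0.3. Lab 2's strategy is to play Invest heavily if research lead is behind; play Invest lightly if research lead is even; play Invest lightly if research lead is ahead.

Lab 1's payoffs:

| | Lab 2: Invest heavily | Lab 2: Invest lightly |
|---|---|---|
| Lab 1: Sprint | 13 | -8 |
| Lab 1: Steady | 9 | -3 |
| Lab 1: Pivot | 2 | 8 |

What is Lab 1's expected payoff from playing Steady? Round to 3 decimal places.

E[Steady] = 0.2·9 + 0.5·(-3) + 0.3·(-3) = 1.8 + (-1.5) + (-0.9) = -0.6

-0.600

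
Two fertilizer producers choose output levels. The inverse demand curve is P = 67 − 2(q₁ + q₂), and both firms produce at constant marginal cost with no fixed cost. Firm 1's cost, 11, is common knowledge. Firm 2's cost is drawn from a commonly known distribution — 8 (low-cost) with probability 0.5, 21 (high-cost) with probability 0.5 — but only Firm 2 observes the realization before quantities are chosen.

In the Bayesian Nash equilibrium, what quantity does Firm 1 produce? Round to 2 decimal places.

9.92

Firm 2 with cost c maximizes (67 − 2(q₁+q₂) − c)·q₂, giving q₂(c) = (67 − c − 2q₁)/4.
E[c₂] = 0.5·8 + 0.5·21 = 14.5
Firm 1's FOC against E[q₂] yields q₁ = (67 − 2·11 + E[c₂])/6 = (67 − 22 + 14.5)/6 = 9.91667.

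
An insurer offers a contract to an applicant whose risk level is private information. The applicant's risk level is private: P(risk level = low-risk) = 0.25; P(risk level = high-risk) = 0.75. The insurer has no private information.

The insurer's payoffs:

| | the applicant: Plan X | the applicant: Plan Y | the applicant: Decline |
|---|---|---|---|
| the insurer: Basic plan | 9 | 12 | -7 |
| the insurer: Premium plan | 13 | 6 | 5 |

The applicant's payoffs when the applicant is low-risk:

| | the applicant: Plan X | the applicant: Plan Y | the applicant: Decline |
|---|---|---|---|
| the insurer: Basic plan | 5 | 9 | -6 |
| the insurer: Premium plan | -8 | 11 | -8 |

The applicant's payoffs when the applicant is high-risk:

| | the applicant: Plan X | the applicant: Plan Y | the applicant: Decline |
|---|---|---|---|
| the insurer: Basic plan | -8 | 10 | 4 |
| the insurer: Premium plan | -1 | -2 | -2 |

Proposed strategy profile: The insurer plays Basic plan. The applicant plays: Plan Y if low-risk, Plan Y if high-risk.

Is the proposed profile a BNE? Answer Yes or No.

Yes

A profile is a BNE iff every type of every player is best-responding given beliefs about the other side.
The insurer plays Basic plan: E[Basic plan] = 0.25·(12) + 0.75·(12) = 12; E[Premium plan] = 6. Best-responding. ✓
The applicant (risk level low-risk), facing Basic plan: Plan X gives 5, Plan Y gives 9, Decline gives -6. Proposed Plan Y is best. ✓
The applicant (risk level high-risk), facing Basic plan: Plan X gives -8, Plan Y gives 10, Decline gives 4. Proposed Plan Y is best. ✓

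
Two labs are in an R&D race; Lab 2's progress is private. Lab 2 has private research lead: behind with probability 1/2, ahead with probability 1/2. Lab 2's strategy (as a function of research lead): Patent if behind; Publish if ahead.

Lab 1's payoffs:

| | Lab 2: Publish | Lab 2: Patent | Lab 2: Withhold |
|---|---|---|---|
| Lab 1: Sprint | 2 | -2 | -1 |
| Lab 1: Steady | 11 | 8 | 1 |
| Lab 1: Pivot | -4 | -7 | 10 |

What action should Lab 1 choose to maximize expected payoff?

Steady

Compute Lab 1's expected payoff for each action, taking the expectation over Lab 2's type.
E[Sprint] = 1/2·(-2) + 1/2·(2) = 0
E[Steady] = 1/2·(8) + 1/2·(11) = 19/2
E[Pivot] = 1/2·(-7) + 1/2·(-4) = -11/2
Best response: Steady (19/2 is the largest).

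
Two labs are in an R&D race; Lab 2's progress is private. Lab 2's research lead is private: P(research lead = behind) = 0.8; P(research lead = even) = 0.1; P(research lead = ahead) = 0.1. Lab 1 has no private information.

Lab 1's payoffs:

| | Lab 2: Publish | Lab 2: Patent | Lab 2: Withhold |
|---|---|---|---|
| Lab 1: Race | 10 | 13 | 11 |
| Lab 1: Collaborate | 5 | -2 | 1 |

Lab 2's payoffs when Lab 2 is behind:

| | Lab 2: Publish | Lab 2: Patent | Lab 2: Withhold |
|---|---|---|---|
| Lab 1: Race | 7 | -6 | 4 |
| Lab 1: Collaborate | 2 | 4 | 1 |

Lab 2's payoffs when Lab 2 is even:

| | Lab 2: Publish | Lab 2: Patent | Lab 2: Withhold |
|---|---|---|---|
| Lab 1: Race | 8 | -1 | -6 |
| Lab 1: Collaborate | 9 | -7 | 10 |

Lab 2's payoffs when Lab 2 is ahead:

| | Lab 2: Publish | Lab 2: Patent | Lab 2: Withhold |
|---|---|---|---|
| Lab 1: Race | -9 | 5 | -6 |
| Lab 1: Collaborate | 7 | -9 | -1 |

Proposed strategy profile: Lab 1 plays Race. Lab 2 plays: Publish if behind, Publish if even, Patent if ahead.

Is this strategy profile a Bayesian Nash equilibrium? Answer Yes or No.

Yes

A profile is a BNE iff every type of every player is best-responding given beliefs about the other side.
Lab 1 plays Race: E[Race] = 0.8·(10) + 0.1·(10) + 0.1·(13) = 10.3; E[Collaborate] = 4.3. Best-responding. ✓
Lab 2 (research lead behind), facing Race: Publish gives 7, Patent gives -6, Withhold gives 4. Proposed Publish is best. ✓
Lab 2 (research lead even), facing Race: Publish gives 8, Patent gives -1, Withhold gives -6. Proposed Publish is best. ✓
Lab 2 (research lead ahead), facing Race: Publish gives -9, Patent gives 5, Withhold gives -6. Proposed Patent is best. ✓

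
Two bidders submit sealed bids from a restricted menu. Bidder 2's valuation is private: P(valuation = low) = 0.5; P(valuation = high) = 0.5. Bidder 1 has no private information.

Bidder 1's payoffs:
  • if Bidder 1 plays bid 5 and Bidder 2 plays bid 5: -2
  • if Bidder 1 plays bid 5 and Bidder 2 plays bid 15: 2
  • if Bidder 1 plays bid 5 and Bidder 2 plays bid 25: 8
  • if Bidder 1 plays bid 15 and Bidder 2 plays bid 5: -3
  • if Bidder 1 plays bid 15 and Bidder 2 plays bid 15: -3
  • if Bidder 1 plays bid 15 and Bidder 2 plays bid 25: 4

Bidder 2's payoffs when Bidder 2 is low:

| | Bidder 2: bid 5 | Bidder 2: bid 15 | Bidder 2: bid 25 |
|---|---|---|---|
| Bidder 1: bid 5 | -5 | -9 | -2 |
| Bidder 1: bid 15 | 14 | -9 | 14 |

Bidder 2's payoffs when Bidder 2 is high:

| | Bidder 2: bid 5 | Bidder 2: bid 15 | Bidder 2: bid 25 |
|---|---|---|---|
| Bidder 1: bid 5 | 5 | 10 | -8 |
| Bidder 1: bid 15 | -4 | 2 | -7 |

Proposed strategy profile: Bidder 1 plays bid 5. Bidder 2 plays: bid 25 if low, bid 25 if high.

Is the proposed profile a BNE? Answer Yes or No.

Bidder 1 plays bid 5: E[bid 5] = 0.5·(8) + 0.5·(8) = 8; E[bid 15] = 4. Best-responding. ✓
Bidder 2 (valuation low), facing bid 5: bid 5 gives -5, bid 15 gives -9, bid 25 gives -2. Proposed bid 25 is best. ✓
Bidder 2 (valuation high), facing bid 5: bid 5 gives 5, bid 15 gives 10, bid 25 gives -8. Proposed bid 25 is not best — profitable deviation exists. ✗

No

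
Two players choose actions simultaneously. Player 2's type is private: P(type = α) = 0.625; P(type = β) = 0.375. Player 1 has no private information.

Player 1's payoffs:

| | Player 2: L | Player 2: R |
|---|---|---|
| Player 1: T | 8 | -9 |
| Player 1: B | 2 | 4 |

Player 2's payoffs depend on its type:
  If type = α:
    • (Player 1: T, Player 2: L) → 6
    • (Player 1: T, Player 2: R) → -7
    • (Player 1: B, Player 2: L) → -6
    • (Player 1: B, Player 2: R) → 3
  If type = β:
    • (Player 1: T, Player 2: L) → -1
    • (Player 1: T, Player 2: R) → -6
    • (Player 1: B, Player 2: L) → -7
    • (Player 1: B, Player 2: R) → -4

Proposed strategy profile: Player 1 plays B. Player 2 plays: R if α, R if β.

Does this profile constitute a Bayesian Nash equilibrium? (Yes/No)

Player 1 plays B: E[B] = 0.625·(4) + 0.375·(4) = 4; E[T] = -9. Best-responding. ✓
Player 2 (type α), facing B: L gives -6, R gives 3. Proposed R is best. ✓
Player 2 (type β), facing B: L gives -7, R gives -4. Proposed R is best. ✓

Yes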